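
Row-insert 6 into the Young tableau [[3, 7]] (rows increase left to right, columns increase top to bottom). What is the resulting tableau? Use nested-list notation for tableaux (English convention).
In row 1, 6 replaces 7 (the leftmost entry greater than 6); 7 is bumped to row 2. 7 starts a new row 2. The new tableau is [[3, 6], [7]].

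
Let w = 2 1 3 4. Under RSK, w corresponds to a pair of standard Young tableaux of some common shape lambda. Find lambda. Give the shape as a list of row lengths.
[3, 1]

Row-insert each entry into an empty tableau.

After inserting 2: P = [[2]].
After inserting 1: P = [[1], [2]].
After inserting 3: P = [[1, 3], [2]].
After inserting 4: P = [[1, 3, 4], [2]].

The final insertion tableau P = [[1, 3, 4], [2]] has shape [3, 1].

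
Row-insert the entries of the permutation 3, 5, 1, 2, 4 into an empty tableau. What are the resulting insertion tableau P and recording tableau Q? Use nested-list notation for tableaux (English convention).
Insert each entry of the permutation into P by Schensted row insertion, recording in Q the position of each new cell.

Insert 3: appended to row 1. P = [[3]].
Insert 5: appended to row 1. P = [[3, 5]].
Insert 1: 1 bumps 3 from row 1; 3 starts row 2. P = [[1, 5], [3]].
Insert 2: 2 bumps 5 from row 1; 5 appends to row 2. P = [[1, 2], [3, 5]].
Insert 4: appended to row 1. P = [[1, 2, 4], [3, 5]].

So P = [[1, 2, 4], [3, 5]], Q = [[1, 2, 5], [3, 4]].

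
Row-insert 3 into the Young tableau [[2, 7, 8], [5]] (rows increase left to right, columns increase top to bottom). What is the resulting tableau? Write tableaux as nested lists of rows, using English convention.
In row 1, 3 replaces 7 (the leftmost entry greater than 3); 7 is bumped to row 2. 7 is appended to row 2. The new tableau is [[2, 3, 8], [5, 7]].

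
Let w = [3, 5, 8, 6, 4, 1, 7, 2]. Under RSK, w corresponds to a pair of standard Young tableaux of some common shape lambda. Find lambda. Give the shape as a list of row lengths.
RSK row insertion gives P = [[1, 2, 6, 7], [3, 4], [5], [8]], which has shape [4, 2, 1, 1].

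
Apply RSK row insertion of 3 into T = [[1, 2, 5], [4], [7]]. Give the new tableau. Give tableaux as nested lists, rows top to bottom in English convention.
In row 1, 3 replaces 5 (the leftmost entry greater than 3); 5 is bumped to row 2. 5 is appended to row 2. The new tableau is [[1, 2, 3], [4, 5], [7]].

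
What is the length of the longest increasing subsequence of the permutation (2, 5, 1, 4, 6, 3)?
3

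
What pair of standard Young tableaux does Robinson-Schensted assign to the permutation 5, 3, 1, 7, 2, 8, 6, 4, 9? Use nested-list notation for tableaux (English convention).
P = [[1, 2, 4, 9], [3, 6, 8], [5, 7]], Q = [[1, 4, 6, 9], [2, 5, 7], [3, 8]]

Insert each entry of the permutation into P by Schensted row insertion, recording in Q the position of each new cell.

Insert 5: appended to row 1. P = [[5]], Q = [[1]].
Insert 3: 3 bumps 5 from row 1; 5 starts row 2. P = [[3], [5]], Q = [[1], [2]].
Insert 1: 1 bumps 3 from row 1; 3 bumps 5 from row 2; 5 starts row 3. P = [[1], [3], [5]], Q = [[1], [2], [3]].
Insert 7: appended to row 1. P = [[1, 7], [3], [5]], Q = [[1, 4], [2], [3]].
Insert 2: 2 bumps 7 from row 1; 7 appends to row 2. P = [[1, 2], [3, 7], [5]], Q = [[1, 4], [2, 5], [3]].
Insert 8: appended to row 1. P = [[1, 2, 8], [3, 7], [5]], Q = [[1, 4, 6], [2, 5], [3]].
Insert 6: 6 bumps 8 from row 1; 8 appends to row 2. P = [[1, 2, 6], [3, 7, 8], [5]], Q = [[1, 4, 6], [2, 5, 7], [3]].
Insert 4: 4 bumps 6 from row 1; 6 bumps 7 from row 2; 7 appends to row 3. P = [[1, 2, 4], [3, 6, 8], [5, 7]], Q = [[1, 4, 6], [2, 5, 7], [3, 8]].
Insert 9: appended to row 1. P = [[1, 2, 4, 9], [3, 6, 8], [5, 7]], Q = [[1, 4, 6, 9], [2, 5, 7], [3, 8]].

So P = [[1, 2, 4, 9], [3, 6, 8], [5, 7]], Q = [[1, 4, 6, 9], [2, 5, 7], [3, 8]].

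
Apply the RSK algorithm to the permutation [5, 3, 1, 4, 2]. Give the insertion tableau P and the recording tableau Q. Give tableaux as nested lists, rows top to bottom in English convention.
P = [[1, 2], [3, 4], [5]], Q = [[1, 4], [2, 5], [3]]

Insert each entry of the permutation into P by Schensted row insertion, recording in Q the position of each new cell.

Insert 5: appended to row 1. P = [[5]].
Insert 3: 3 bumps 5 from row 1; 5 starts row 2. P = [[3], [5]].
Insert 1: 1 bumps 3 from row 1; 3 bumps 5 from row 2; 5 starts row 3. P = [[1], [3], [5]].
Insert 4: appended to row 1. P = [[1, 4], [3], [5]].
Insert 2: 2 bumps 4 from row 1; 4 appends to row 2. P = [[1, 2], [3, 4], [5]].

So P = [[1, 2], [3, 4], [5]], Q = [[1, 4], [2, 5], [3]].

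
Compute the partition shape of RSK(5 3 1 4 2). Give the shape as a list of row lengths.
Row-insert each entry into an empty tableau.

After inserting 5: P = [[5]].
After inserting 3: P = [[3], [5]].
After inserting 1: P = [[1], [3], [5]].
After inserting 4: P = [[1, 4], [3], [5]].
After inserting 2: P = [[1, 2], [3, 4], [5]].

The final insertion tableau P = [[1, 2], [3, 4], [5]] has shape [2, 2, 1].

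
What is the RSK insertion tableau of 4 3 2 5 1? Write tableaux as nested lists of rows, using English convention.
Insert 4: appended to row 1. P = [[4]].
Insert 3: 3 bumps 4 from row 1; 4 starts row 2. P = [[3], [4]].
Insert 2: 2 bumps 3 from row 1; 3 bumps 4 from row 2; 4 starts row 3. P = [[2], [3], [4]].
Insert 5: appended to row 1. P = [[2, 5], [3], [4]].
Insert 1: 1 bumps 2 from row 1; 2 bumps 3 from row 2; 3 bumps 4 from row 3; 4 starts row 4. P = [[1, 5], [2], [3], [4]].

So P = [[1, 5], [2], [3], [4]].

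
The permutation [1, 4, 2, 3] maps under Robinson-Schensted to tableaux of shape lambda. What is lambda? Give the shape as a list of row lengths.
[3, 1]

RSK row insertion gives P = [[1, 2, 3], [4]], which has shape [3, 1].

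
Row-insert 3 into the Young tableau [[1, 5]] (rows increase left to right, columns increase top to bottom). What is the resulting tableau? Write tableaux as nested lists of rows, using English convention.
[[1, 3], [5]]

In row 1, 3 replaces 5 (the leftmost entry greater than 3); 5 is bumped to row 2. 5 starts a new row 2. The new tableau is [[1, 3], [5]].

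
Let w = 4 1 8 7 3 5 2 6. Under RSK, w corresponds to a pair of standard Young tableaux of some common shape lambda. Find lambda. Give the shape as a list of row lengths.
[4, 2, 1, 1]

Row-insert each entry into an empty tableau.

After inserting 4: P = [[4]].
After inserting 1: P = [[1], [4]].
After inserting 8: P = [[1, 8], [4]].
After inserting 7: P = [[1, 7], [4, 8]].
After inserting 3: P = [[1, 3], [4, 7], [8]].
After inserting 5: P = [[1, 3, 5], [4, 7], [8]].
After inserting 2: P = [[1, 2, 5], [3, 7], [4], [8]].
After inserting 6: P = [[1, 2, 5, 6], [3, 7], [4], [8]].

The final insertion tableau P = [[1, 2, 5, 6], [3, 7], [4], [8]] has shape [4, 2, 1, 1].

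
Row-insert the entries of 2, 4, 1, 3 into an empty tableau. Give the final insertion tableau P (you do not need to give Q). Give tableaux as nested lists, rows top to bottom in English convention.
Insert 2: appended to row 1. P = [[2]].
Insert 4: appended to row 1. P = [[2, 4]].
Insert 1: 1 bumps 2 from row 1; 2 starts row 2. P = [[1, 4], [2]].
Insert 3: 3 bumps 4 from row 1; 4 appends to row 2. P = [[1, 3], [2, 4]].

So P = [[1, 3], [2, 4]].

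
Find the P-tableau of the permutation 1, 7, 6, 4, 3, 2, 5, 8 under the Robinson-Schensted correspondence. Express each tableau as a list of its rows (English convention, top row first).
Insert 1: appended to row 1. P = [[1]].
Insert 7: appended to row 1. P = [[1, 7]].
Insert 6: 6 bumps 7 from row 1; 7 starts row 2. P = [[1, 6], [7]].
Insert 4: 4 bumps 6 from row 1; 6 bumps 7 from row 2; 7 starts row 3. P = [[1, 4], [6], [7]].
Insert 3: 3 bumps 4 from row 1; 4 bumps 6 from row 2; 6 bumps 7 from row 3; 7 starts row 4. P = [[1, 3], [4], [6], [7]].
Insert 2: 2 bumps 3 from row 1; 3 bumps 4 from row 2; 4 bumps 6 from row 3; 6 bumps 7 from row 4; 7 starts row 5. P = [[1, 2], [3], [4], [6], [7]].
Insert 5: appended to row 1. P = [[1, 2, 5], [3], [4], [6], [7]].
Insert 8: appended to row 1. P = [[1, 2, 5, 8], [3], [4], [6], [7]].

So P = [[1, 2, 5, 8], [3], [4], [6], [7]].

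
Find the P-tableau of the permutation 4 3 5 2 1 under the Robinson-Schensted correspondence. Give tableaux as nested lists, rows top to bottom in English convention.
P = [[1, 5], [2], [3], [4]]

Insert 4: appended to row 1. P = [[4]].
Insert 3: 3 bumps 4 from row 1; 4 starts row 2. P = [[3], [4]].
Insert 5: appended to row 1. P = [[3, 5], [4]].
Insert 2: 2 bumps 3 from row 1; 3 bumps 4 from row 2; 4 starts row 3. P = [[2, 5], [3], [4]].
Insert 1: 1 bumps 2 from row 1; 2 bumps 3 from row 2; 3 bumps 4 from row 3; 4 starts row 4. P = [[1, 5], [2], [3], [4]].

So P = [[1, 5], [2], [3], [4]].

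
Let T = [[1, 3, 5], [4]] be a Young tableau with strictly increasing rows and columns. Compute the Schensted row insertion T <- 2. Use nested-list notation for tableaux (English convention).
[[1, 2, 5], [3], [4]]

In row 1, 2 replaces 3 (the leftmost entry greater than 2); 3 is bumped to row 2. In row 2, 3 replaces 4 (the leftmost entry greater than 3); 4 is bumped to row 3. 4 starts a new row 3. The new tableau is [[1, 2, 5], [3], [4]].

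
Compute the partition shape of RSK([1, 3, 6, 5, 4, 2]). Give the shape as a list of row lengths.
Row-insert each entry into an empty tableau.

After inserting 1: P = [[1]].
After inserting 3: P = [[1, 3]].
After inserting 6: P = [[1, 3, 6]].
After inserting 5: P = [[1, 3, 5], [6]].
After inserting 4: P = [[1, 3, 4], [5], [6]].
After inserting 2: P = [[1, 2, 4], [3], [5], [6]].

The final insertion tableau P = [[1, 2, 4], [3], [5], [6]] has shape [3, 1, 1, 1].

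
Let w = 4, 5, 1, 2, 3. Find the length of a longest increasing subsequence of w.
3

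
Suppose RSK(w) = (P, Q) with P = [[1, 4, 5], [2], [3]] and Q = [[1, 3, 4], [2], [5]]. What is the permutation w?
3 2 4 5 1

Reverse the RSK construction: for i from n down to 1, find the cell of Q containing i, remove the entry at that cell from P, and reverse-bump it up through P; the value ejected from row 1 is w(i).

Step i=5: Q has 5 at row 3, column 1; remove 3 from row 3 of P and reverse-bump: 3 enters row 2 and ejects 2; 2 enters row 1 and ejects 1. So w(5) = 1. P is now [[2, 4, 5], [3]].
Step i=4: Q has 4 at row 1, column 3; remove that cell from P, ejecting 5. So w(4) = 5. P is now [[2, 4], [3]].
Step i=3: Q has 3 at row 1, column 2; remove that cell from P, ejecting 4. So w(3) = 4. P is now [[2], [3]].
Step i=2: Q has 2 at row 2, column 1; remove 3 from row 2 of P and reverse-bump: 3 enters row 1 and ejects 2. So w(2) = 2. P is now [[3]].
Step i=1: Q has 1 at row 1, column 1; remove that cell from P, ejecting 3. So w(1) = 3. P is now [].

So w = 3 2 4 5 1.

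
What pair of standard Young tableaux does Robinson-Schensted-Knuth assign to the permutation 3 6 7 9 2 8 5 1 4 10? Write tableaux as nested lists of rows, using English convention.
P = [[1, 4, 7, 8, 10], [2, 5], [3, 6], [9]], Q = [[1, 2, 3, 4, 10], [5, 6], [7, 9], [8]]

Insert each entry of the permutation into P by Schensted row insertion, recording in Q the position of each new cell.

Insert 3: appended to row 1. P = [[3]].
Insert 6: appended to row 1. P = [[3, 6]].
Insert 7: appended to row 1. P = [[3, 6, 7]].
Insert 9: appended to row 1. P = [[3, 6, 7, 9]].
Insert 2: 2 bumps 3 from row 1; 3 starts row 2. P = [[2, 6, 7, 9], [3]].
Insert 8: 8 bumps 9 from row 1; 9 appends to row 2. P = [[2, 6, 7, 8], [3, 9]].
Insert 5: 5 bumps 6 from row 1; 6 bumps 9 from row 2; 9 starts row 3. P = [[2, 5, 7, 8], [3, 6], [9]].
Insert 1: 1 bumps 2 from row 1; 2 bumps 3 from row 2; 3 bumps 9 from row 3; 9 starts row 4. P = [[1, 5, 7, 8], [2, 6], [3], [9]].
Insert 4: 4 bumps 5 from row 1; 5 bumps 6 from row 2; 6 appends to row 3. P = [[1, 4, 7, 8], [2, 5], [3, 6], [9]].
Insert 10: appended to row 1. P = [[1, 4, 7, 8, 10], [2, 5], [3, 6], [9]].

So P = [[1, 4, 7, 8, 10], [2, 5], [3, 6], [9]], Q = [[1, 2, 3, 4, 10], [5, 6], [7, 9], [8]].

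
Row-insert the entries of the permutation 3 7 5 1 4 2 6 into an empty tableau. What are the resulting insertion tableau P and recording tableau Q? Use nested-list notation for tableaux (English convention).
Insert each entry of the permutation into P by Schensted row insertion, recording in Q the position of each new cell.

Insert 3: appended to row 1. P = [[3]].
Insert 7: appended to row 1. P = [[3, 7]].
Insert 5: 5 bumps 7 from row 1; 7 starts row 2. P = [[3, 5], [7]].
Insert 1: 1 bumps 3 from row 1; 3 bumps 7 from row 2; 7 starts row 3. P = [[1, 5], [3], [7]].
Insert 4: 4 bumps 5 from row 1; 5 appends to row 2. P = [[1, 4], [3, 5], [7]].
Insert 2: 2 bumps 4 from row 1; 4 bumps 5 from row 2; 5 bumps 7 from row 3; 7 starts row 4. P = [[1, 2], [3, 4], [5], [7]].
Insert 6: appended to row 1. P = [[1, 2, 6], [3, 4], [5], [7]].

So P = [[1, 2, 6], [3, 4], [5], [7]], Q = [[1, 2, 7], [3, 5], [4], [6]].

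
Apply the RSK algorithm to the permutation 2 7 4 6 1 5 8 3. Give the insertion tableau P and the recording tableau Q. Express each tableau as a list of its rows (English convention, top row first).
Insert each entry of the permutation into P by Schensted row insertion, recording in Q the position of each new cell.

Insert 2: appended to row 1. P = [[2]].
Insert 7: appended to row 1. P = [[2, 7]].
Insert 4: 4 bumps 7 from row 1; 7 starts row 2. P = [[2, 4], [7]].
Insert 6: appended to row 1. P = [[2, 4, 6], [7]].
Insert 1: 1 bumps 2 from row 1; 2 bumps 7 from row 2; 7 starts row 3. P = [[1, 4, 6], [2], [7]].
Insert 5: 5 bumps 6 from row 1; 6 appends to row 2. P = [[1, 4, 5], [2, 6], [7]].
Insert 8: appended to row 1. P = [[1, 4, 5, 8], [2, 6], [7]].
Insert 3: 3 bumps 4 from row 1; 4 bumps 6 from row 2; 6 bumps 7 from row 3; 7 starts row 4. P = [[1, 3, 5, 8], [2, 4], [6], [7]].

So P = [[1, 3, 5, 8], [2, 4], [6], [7]], Q = [[1, 2, 4, 7], [3, 6], [5], [8]].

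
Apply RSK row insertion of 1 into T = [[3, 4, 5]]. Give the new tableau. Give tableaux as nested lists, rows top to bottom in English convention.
[[1, 4, 5], [3]]

In row 1, 1 replaces 3 (the leftmost entry greater than 1); 3 is bumped to row 2. 3 starts a new row 2. The new tableau is [[1, 4, 5], [3]].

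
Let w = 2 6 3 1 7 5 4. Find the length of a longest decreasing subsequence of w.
3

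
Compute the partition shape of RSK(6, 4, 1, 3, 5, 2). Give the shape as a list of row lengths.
[3, 1, 1, 1]

Row-insert each entry into an empty tableau.

After inserting 6: P = [[6]].
After inserting 4: P = [[4], [6]].
After inserting 1: P = [[1], [4], [6]].
After inserting 3: P = [[1, 3], [4], [6]].
After inserting 5: P = [[1, 3, 5], [4], [6]].
After inserting 2: P = [[1, 2, 5], [3], [4], [6]].

The final insertion tableau P = [[1, 2, 5], [3], [4], [6]] has shape [3, 1, 1, 1].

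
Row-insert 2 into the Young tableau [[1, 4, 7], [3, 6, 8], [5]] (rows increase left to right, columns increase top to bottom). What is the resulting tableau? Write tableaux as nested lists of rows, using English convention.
In row 1, 2 replaces 4 (the leftmost entry greater than 2); 4 is bumped to row 2. In row 2, 4 replaces 6 (the leftmost entry greater than 4); 6 is bumped to row 3. 6 is appended to row 3. The new tableau is [[1, 2, 7], [3, 4, 8], [5, 6]].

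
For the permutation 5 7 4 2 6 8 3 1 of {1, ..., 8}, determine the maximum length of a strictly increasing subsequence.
3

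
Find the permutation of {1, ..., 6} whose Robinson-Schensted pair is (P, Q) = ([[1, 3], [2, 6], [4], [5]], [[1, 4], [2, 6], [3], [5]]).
5 4 2 6 1 3

Reverse the RSK construction: for i from n down to 1, find the cell of Q containing i, remove the entry at that cell from P, and reverse-bump it up through P; the value ejected from row 1 is w(i).

Step i=6: Q has 6 at row 2, column 2; remove 6 from row 2 of P and reverse-bump: 6 enters row 1 and ejects 3. So w(6) = 3. P is now [[1, 6], [2], [4], [5]].
Step i=5: Q has 5 at row 4, column 1; remove 5 from row 4 of P and reverse-bump: 5 enters row 3 and ejects 4; 4 enters row 2 and ejects 2; 2 enters row 1 and ejects 1. So w(5) = 1. P is now [[2, 6], [4], [5]].
Step i=4: Q has 4 at row 1, column 2; remove that cell from P, ejecting 6. So w(4) = 6. P is now [[2], [4], [5]].
Step i=3: Q has 3 at row 3, column 1; remove 5 from row 3 of P and reverse-bump: 5 enters row 2 and ejects 4; 4 enters row 1 and ejects 2. So w(3) = 2. P is now [[4], [5]].
Step i=2: Q has 2 at row 2, column 1; remove 5 from row 2 of P and reverse-bump: 5 enters row 1 and ejects 4. So w(2) = 4. P is now [[5]].
Step i=1: Q has 1 at row 1, column 1; remove that cell from P, ejecting 5. So w(1) = 5. P is now [].

So w = 5 4 2 6 1 3.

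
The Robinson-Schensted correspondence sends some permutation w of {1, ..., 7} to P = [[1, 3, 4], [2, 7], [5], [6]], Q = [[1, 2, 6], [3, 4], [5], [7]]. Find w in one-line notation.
Reverse the RSK construction: for i from n down to 1, find the cell of Q containing i, remove the entry at that cell from P, and reverse-bump it up through P; the value ejected from row 1 is w(i).

Step i=7: Q has 7 at row 4, column 1; remove 6 from row 4 of P and reverse-bump: 6 enters row 3 and ejects 5; 5 enters row 2 and ejects 2; 2 enters row 1 and ejects 1. So w(7) = 1. P is now [[2, 3, 4], [5, 7], [6]].
Step i=6: Q has 6 at row 1, column 3; remove that cell from P, ejecting 4. So w(6) = 4. P is now [[2, 3], [5, 7], [6]].
Step i=5: Q has 5 at row 3, column 1; remove 6 from row 3 of P and reverse-bump: 6 enters row 2 and ejects 5; 5 enters row 1 and ejects 3. So w(5) = 3. P is now [[2, 5], [6, 7]].
Step i=4: Q has 4 at row 2, column 2; remove 7 from row 2 of P and reverse-bump: 7 enters row 1 and ejects 5. So w(4) = 5. P is now [[2, 7], [6]].
Step i=3: Q has 3 at row 2, column 1; remove 6 from row 2 of P and reverse-bump: 6 enters row 1 and ejects 2. So w(3) = 2. P is now [[6, 7]].
Step i=2: Q has 2 at row 1, column 2; remove that cell from P, ejecting 7. So w(2) = 7. P is now [[6]].
Step i=1: Q has 1 at row 1, column 1; remove that cell from P, ejecting 6. So w(1) = 6. P is now [].

So w = 6 7 2 5 3 4 1.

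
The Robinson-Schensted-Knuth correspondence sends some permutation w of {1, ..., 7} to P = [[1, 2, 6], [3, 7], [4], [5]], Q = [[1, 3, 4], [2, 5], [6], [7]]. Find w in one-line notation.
Reverse the RSK construction: for i from n down to 1, find the cell of Q containing i, remove the entry at that cell from P, and reverse-bump it up through P; the value ejected from row 1 is w(i).

Step i=7: Q has 7 at row 4, column 1; remove 5 from row 4 of P and reverse-bump: 5 enters row 3 and ejects 4; 4 enters row 2 and ejects 3; 3 enters row 1 and ejects 2. So w(7) = 2. P is now [[1, 3, 6], [4, 7], [5]].
Step i=6: Q has 6 at row 3, column 1; remove 5 from row 3 of P and reverse-bump: 5 enters row 2 and ejects 4; 4 enters row 1 and ejects 3. So w(6) = 3. P is now [[1, 4, 6], [5, 7]].
Step i=5: Q has 5 at row 2, column 2; remove 7 from row 2 of P and reverse-bump: 7 enters row 1 and ejects 6. So w(5) = 6. P is now [[1, 4, 7], [5]].
Step i=4: Q has 4 at row 1, column 3; remove that cell from P, ejecting 7. So w(4) = 7. P is now [[1, 4], [5]].
Step i=3: Q has 3 at row 1, column 2; remove that cell from P, ejecting 4. So w(3) = 4. P is now [[1], [5]].
Step i=2: Q has 2 at row 2, column 1; remove 5 from row 2 of P and reverse-bump: 5 enters row 1 and ejects 1. So w(2) = 1. P is now [[5]].
Step i=1: Q has 1 at row 1, column 1; remove that cell from P, ejecting 5. So w(1) = 5. P is now [].

So w = 5 1 4 7 6 3 2.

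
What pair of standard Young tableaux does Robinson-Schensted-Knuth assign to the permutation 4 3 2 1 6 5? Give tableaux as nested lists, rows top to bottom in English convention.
Insert each entry of the permutation into P by Schensted row insertion, recording in Q the position of each new cell.

Insert 4: appended to row 1. P = [[4]].
Insert 3: 3 bumps 4 from row 1; 4 starts row 2. P = [[3], [4]].
Insert 2: 2 bumps 3 from row 1; 3 bumps 4 from row 2; 4 starts row 3. P = [[2], [3], [4]].
Insert 1: 1 bumps 2 from row 1; 2 bumps 3 from row 2; 3 bumps 4 from row 3; 4 starts row 4. P = [[1], [2], [3], [4]].
Insert 6: appended to row 1. P = [[1, 6], [2], [3], [4]].
Insert 5: 5 bumps 6 from row 1; 6 appends to row 2. P = [[1, 5], [2, 6], [3], [4]].

So P = [[1, 5], [2, 6], [3], [4]], Q = [[1, 5], [2, 6], [3], [4]].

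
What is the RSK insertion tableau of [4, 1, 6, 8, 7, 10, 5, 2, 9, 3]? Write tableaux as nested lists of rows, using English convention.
P = [[1, 2, 3, 9], [4, 5, 7], [6, 10], [8]]

After inserting 4: P = [[4]].
After inserting 1: P = [[1], [4]].
After inserting 6: P = [[1, 6], [4]].
After inserting 8: P = [[1, 6, 8], [4]].
After inserting 7: P = [[1, 6, 7], [4, 8]].
After inserting 10: P = [[1, 6, 7, 10], [4, 8]].
After inserting 5: P = [[1, 5, 7, 10], [4, 6], [8]].
After inserting 2: P = [[1, 2, 7, 10], [4, 5], [6], [8]].
After inserting 9: P = [[1, 2, 7, 9], [4, 5, 10], [6], [8]].
After inserting 3: P = [[1, 2, 3, 9], [4, 5, 7], [6, 10], [8]].

So P = [[1, 2, 3, 9], [4, 5, 7], [6, 10], [8]].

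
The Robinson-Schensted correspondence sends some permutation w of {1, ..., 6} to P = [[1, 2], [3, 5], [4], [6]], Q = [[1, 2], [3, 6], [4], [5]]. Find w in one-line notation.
4 6 5 3 1 2

Reverse RSK: for i = n, n-1, ..., 1, locate i in Q, remove the corresponding corner cell from P, and reverse-bump its entry up through P; the value ejected from row 1 is w(i).

So w = 4 6 5 3 1 2.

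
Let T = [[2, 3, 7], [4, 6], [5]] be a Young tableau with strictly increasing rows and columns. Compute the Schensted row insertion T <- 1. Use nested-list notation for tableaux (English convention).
[[1, 3, 7], [2, 6], [4], [5]]

In row 1, 1 replaces 2 (the leftmost entry greater than 1); 2 is bumped to row 2. In row 2, 2 replaces 4 (the leftmost entry greater than 2); 4 is bumped to row 3. In row 3, 4 replaces 5 (the leftmost entry greater than 4); 5 is bumped to row 4. 5 starts a new row 4. The new tableau is [[1, 3, 7], [2, 6], [4], [5]].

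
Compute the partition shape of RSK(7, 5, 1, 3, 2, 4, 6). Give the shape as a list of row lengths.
Row-insert each entry into an empty tableau.

After inserting 7: P = [[7]].
After inserting 5: P = [[5], [7]].
After inserting 1: P = [[1], [5], [7]].
After inserting 3: P = [[1, 3], [5], [7]].
After inserting 2: P = [[1, 2], [3], [5], [7]].
After inserting 4: P = [[1, 2, 4], [3], [5], [7]].
After inserting 6: P = [[1, 2, 4, 6], [3], [5], [7]].

The final insertion tableau P = [[1, 2, 4, 6], [3], [5], [7]] has shape [4, 1, 1, 1].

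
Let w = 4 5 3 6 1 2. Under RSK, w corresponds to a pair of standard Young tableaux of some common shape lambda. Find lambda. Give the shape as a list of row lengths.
[3, 2, 1]

Row-insert each entry into an empty tableau.

After inserting 4: P = [[4]].
After inserting 5: P = [[4, 5]].
After inserting 3: P = [[3, 5], [4]].
After inserting 6: P = [[3, 5, 6], [4]].
After inserting 1: P = [[1, 5, 6], [3], [4]].
After inserting 2: P = [[1, 2, 6], [3, 5], [4]].

The final insertion tableau P = [[1, 2, 6], [3, 5], [4]] has shape [3, 2, 1].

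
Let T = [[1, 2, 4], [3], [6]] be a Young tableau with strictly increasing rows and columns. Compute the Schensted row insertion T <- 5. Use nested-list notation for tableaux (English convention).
[[1, 2, 4, 5], [3], [6]]

5 is larger than every entry of row 1, so it is appended to row 1. The new tableau is [[1, 2, 4, 5], [3], [6]].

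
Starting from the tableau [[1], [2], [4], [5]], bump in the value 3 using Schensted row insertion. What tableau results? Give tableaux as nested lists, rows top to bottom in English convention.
[[1, 3], [2], [4], [5]]

3 is larger than every entry of row 1, so it is appended to row 1. The new tableau is [[1, 3], [2], [4], [5]].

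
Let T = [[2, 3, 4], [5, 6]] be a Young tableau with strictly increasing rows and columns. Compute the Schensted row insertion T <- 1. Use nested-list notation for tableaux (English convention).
[[1, 3, 4], [2, 6], [5]]

In row 1, 1 replaces 2 (the leftmost entry greater than 1); 2 is bumped to row 2. In row 2, 2 replaces 5 (the leftmost entry greater than 2); 5 is bumped to row 3. 5 starts a new row 3. The new tableau is [[1, 3, 4], [2, 6], [5]].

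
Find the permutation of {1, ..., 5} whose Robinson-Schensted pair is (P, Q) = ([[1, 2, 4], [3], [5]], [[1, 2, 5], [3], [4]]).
1 5 3 2 4

Reverse the RSK construction: for i from n down to 1, find the cell of Q containing i, remove the entry at that cell from P, and reverse-bump it up through P; the value ejected from row 1 is w(i).

Step i=5: Q has 5 at row 1, column 3; remove that cell from P, ejecting 4. So w(5) = 4. P is now [[1, 2], [3], [5]].
Step i=4: Q has 4 at row 3, column 1; remove 5 from row 3 of P and reverse-bump: 5 enters row 2 and ejects 3; 3 enters row 1 and ejects 2. So w(4) = 2. P is now [[1, 3], [5]].
Step i=3: Q has 3 at row 2, column 1; remove 5 from row 2 of P and reverse-bump: 5 enters row 1 and ejects 3. So w(3) = 3. P is now [[1, 5]].
Step i=2: Q has 2 at row 1, column 2; remove that cell from P, ejecting 5. So w(2) = 5. P is now [[1]].
Step i=1: Q has 1 at row 1, column 1; remove that cell from P, ejecting 1. So w(1) = 1. P is now [].

So w = 1 5 3 2 4.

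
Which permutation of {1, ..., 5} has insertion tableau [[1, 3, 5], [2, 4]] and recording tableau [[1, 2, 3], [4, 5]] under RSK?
2 4 5 1 3

Reverse the RSK construction: for i from n down to 1, find the cell of Q containing i, remove the entry at that cell from P, and reverse-bump it up through P; the value ejected from row 1 is w(i).

Step i=5: Q has 5 at row 2, column 2; remove 4 from row 2 of P and reverse-bump: 4 enters row 1 and ejects 3. So w(5) = 3. P is now [[1, 4, 5], [2]].
Step i=4: Q has 4 at row 2, column 1; remove 2 from row 2 of P and reverse-bump: 2 enters row 1 and ejects 1. So w(4) = 1. P is now [[2, 4, 5]].
Step i=3: Q has 3 at row 1, column 3; remove that cell from P, ejecting 5. So w(3) = 5. P is now [[2, 4]].
Step i=2: Q has 2 at row 1, column 2; remove that cell from P, ejecting 4. So w(2) = 4. P is now [[2]].
Step i=1: Q has 1 at row 1, column 1; remove that cell from P, ejecting 2. So w(1) = 2. P is now [].

So w = 2 4 5 1 3.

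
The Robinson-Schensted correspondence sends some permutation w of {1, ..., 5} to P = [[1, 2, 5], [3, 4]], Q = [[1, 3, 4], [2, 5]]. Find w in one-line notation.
Reverse the RSK construction: for i from n down to 1, find the cell of Q containing i, remove the entry at that cell from P, and reverse-bump it up through P; the value ejected from row 1 is w(i).

Step i=5: Q has 5 at row 2, column 2; remove 4 from row 2 of P and reverse-bump: 4 enters row 1 and ejects 2. So w(5) = 2. P is now [[1, 4, 5], [3]].
Step i=4: Q has 4 at row 1, column 3; remove that cell from P, ejecting 5. So w(4) = 5. P is now [[1, 4], [3]].
Step i=3: Q has 3 at row 1, column 2; remove that cell from P, ejecting 4. So w(3) = 4. P is now [[1], [3]].
Step i=2: Q has 2 at row 2, column 1; remove 3 from row 2 of P and reverse-bump: 3 enters row 1 and ejects 1. So w(2) = 1. P is now [[3]].
Step i=1: Q has 1 at row 1, column 1; remove that cell from P, ejecting 3. So w(1) = 3. P is now [].

So w = 3 1 4 5 2.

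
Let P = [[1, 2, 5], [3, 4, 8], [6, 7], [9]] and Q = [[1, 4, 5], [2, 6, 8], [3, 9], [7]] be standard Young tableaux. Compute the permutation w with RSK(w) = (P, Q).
Reverse the RSK construction: for i from n down to 1, find the cell of Q containing i, remove the entry at that cell from P, and reverse-bump it up through P; the value ejected from row 1 is w(i).

Step i=9: Q has 9 at row 3, column 2; remove 7 from row 3 of P and reverse-bump: 7 enters row 2 and ejects 4; 4 enters row 1 and ejects 2. So w(9) = 2. P is now [[1, 4, 5], [3, 7, 8], [6], [9]].
Step i=8: Q has 8 at row 2, column 3; remove 8 from row 2 of P and reverse-bump: 8 enters row 1 and ejects 5. So w(8) = 5. P is now [[1, 4, 8], [3, 7], [6], [9]].
Step i=7: Q has 7 at row 4, column 1; remove 9 from row 4 of P and reverse-bump: 9 enters row 3 and ejects 6; 6 enters row 2 and ejects 3; 3 enters row 1 and ejects 1. So w(7) = 1. P is now [[3, 4, 8], [6, 7], [9]].
Step i=6: Q has 6 at row 2, column 2; remove 7 from row 2 of P and reverse-bump: 7 enters row 1 and ejects 4. So w(6) = 4. P is now [[3, 7, 8], [6], [9]].
Step i=5: Q has 5 at row 1, column 3; remove that cell from P, ejecting 8. So w(5) = 8. P is now [[3, 7], [6], [9]].
Step i=4: Q has 4 at row 1, column 2; remove that cell from P, ejecting 7. So w(4) = 7. P is now [[3], [6], [9]].
Step i=3: Q has 3 at row 3, column 1; remove 9 from row 3 of P and reverse-bump: 9 enters row 2 and ejects 6; 6 enters row 1 and ejects 3. So w(3) = 3. P is now [[6], [9]].
Step i=2: Q has 2 at row 2, column 1; remove 9 from row 2 of P and reverse-bump: 9 enters row 1 and ejects 6. So w(2) = 6. P is now [[9]].
Step i=1: Q has 1 at row 1, column 1; remove that cell from P, ejecting 9. So w(1) = 9. P is now [].

So w = 9 6 3 7 8 4 1 5 2.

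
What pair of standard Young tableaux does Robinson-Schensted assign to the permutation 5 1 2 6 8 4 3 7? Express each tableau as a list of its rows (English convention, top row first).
P = [[1, 2, 3, 7], [4, 6, 8], [5]], Q = [[1, 3, 4, 5], [2, 6, 8], [7]]

Insert each entry of the permutation into P by Schensted row insertion, recording in Q the position of each new cell.

After inserting 5: P = [[5]].
After inserting 1: P = [[1], [5]].
After inserting 2: P = [[1, 2], [5]].
After inserting 6: P = [[1, 2, 6], [5]].
After inserting 8: P = [[1, 2, 6, 8], [5]].
After inserting 4: P = [[1, 2, 4, 8], [5, 6]].
After inserting 3: P = [[1, 2, 3, 8], [4, 6], [5]].
After inserting 7: P = [[1, 2, 3, 7], [4, 6, 8], [5]].

So P = [[1, 2, 3, 7], [4, 6, 8], [5]], Q = [[1, 3, 4, 5], [2, 6, 8], [7]].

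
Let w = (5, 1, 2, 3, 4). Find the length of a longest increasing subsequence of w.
4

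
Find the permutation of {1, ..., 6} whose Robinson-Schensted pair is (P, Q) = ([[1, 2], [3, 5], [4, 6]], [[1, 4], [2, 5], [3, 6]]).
4 3 1 6 5 2

Reverse the RSK construction: for i from n down to 1, find the cell of Q containing i, remove the entry at that cell from P, and reverse-bump it up through P; the value ejected from row 1 is w(i).

Step i=6: Q has 6 at row 3, column 2; remove 6 from row 3 of P and reverse-bump: 6 enters row 2 and ejects 5; 5 enters row 1 and ejects 2. So w(6) = 2. P is now [[1, 5], [3, 6], [4]].
Step i=5: Q has 5 at row 2, column 2; remove 6 from row 2 of P and reverse-bump: 6 enters row 1 and ejects 5. So w(5) = 5. P is now [[1, 6], [3], [4]].
Step i=4: Q has 4 at row 1, column 2; remove that cell from P, ejecting 6. So w(4) = 6. P is now [[1], [3], [4]].
Step i=3: Q has 3 at row 3, column 1; remove 4 from row 3 of P and reverse-bump: 4 enters row 2 and ejects 3; 3 enters row 1 and ejects 1. So w(3) = 1. P is now [[3], [4]].
Step i=2: Q has 2 at row 2, column 1; remove 4 from row 2 of P and reverse-bump: 4 enters row 1 and ejects 3. So w(2) = 3. P is now [[4]].
Step i=1: Q has 1 at row 1, column 1; remove that cell from P, ejecting 4. So w(1) = 4. P is now [].

So w = 4 3 1 6 5 2.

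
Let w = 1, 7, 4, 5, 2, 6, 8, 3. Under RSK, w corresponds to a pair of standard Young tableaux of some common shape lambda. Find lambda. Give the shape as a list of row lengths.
Row-insert each entry into an empty tableau.

After inserting 1: P = [[1]].
After inserting 7: P = [[1, 7]].
After inserting 4: P = [[1, 4], [7]].
After inserting 5: P = [[1, 4, 5], [7]].
After inserting 2: P = [[1, 2, 5], [4], [7]].
After inserting 6: P = [[1, 2, 5, 6], [4], [7]].
After inserting 8: P = [[1, 2, 5, 6, 8], [4], [7]].
After inserting 3: P = [[1, 2, 3, 6, 8], [4, 5], [7]].

The final insertion tableau P = [[1, 2, 3, 6, 8], [4, 5], [7]] has shape [5, 2, 1].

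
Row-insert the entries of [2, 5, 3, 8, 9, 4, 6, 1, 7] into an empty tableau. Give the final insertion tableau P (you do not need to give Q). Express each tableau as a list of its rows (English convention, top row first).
P = [[1, 3, 4, 6, 7], [2, 8, 9], [5]]

Insert 2: appended to row 1. P = [[2]].
Insert 5: appended to row 1. P = [[2, 5]].
Insert 3: 3 bumps 5 from row 1; 5 starts row 2. P = [[2, 3], [5]].
Insert 8: appended to row 1. P = [[2, 3, 8], [5]].
Insert 9: appended to row 1. P = [[2, 3, 8, 9], [5]].
Insert 4: 4 bumps 8 from row 1; 8 appends to row 2. P = [[2, 3, 4, 9], [5, 8]].
Insert 6: 6 bumps 9 from row 1; 9 appends to row 2. P = [[2, 3, 4, 6], [5, 8, 9]].
Insert 1: 1 bumps 2 from row 1; 2 bumps 5 from row 2; 5 starts row 3. P = [[1, 3, 4, 6], [2, 8, 9], [5]].
Insert 7: appended to row 1. P = [[1, 3, 4, 6, 7], [2, 8, 9], [5]].

So P = [[1, 3, 4, 6, 7], [2, 8, 9], [5]].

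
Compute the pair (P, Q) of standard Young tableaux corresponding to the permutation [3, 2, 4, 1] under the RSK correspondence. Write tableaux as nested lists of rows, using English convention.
P = [[1, 4], [2], [3]], Q = [[1, 3], [2], [4]]

Insert each entry of the permutation into P by Schensted row insertion, recording in Q the position of each new cell.

Insert 3: appended to row 1. P = [[3]].
Insert 2: 2 bumps 3 from row 1; 3 starts row 2. P = [[2], [3]].
Insert 4: appended to row 1. P = [[2, 4], [3]].
Insert 1: 1 bumps 2 from row 1; 2 bumps 3 from row 2; 3 starts row 3. P = [[1, 4], [2], [3]].

So P = [[1, 4], [2], [3]], Q = [[1, 3], [2], [4]].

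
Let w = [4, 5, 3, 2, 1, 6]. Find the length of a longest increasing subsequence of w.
3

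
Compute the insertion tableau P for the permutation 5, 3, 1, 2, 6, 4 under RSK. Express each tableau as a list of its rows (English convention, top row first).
P = [[1, 2, 4], [3, 6], [5]]

Insert 5: appended to row 1. P = [[5]].
Insert 3: 3 bumps 5 from row 1; 5 starts row 2. P = [[3], [5]].
Insert 1: 1 bumps 3 from row 1; 3 bumps 5 from row 2; 5 starts row 3. P = [[1], [3], [5]].
Insert 2: appended to row 1. P = [[1, 2], [3], [5]].
Insert 6: appended to row 1. P = [[1, 2, 6], [3], [5]].
Insert 4: 4 bumps 6 from row 1; 6 appends to row 2. P = [[1, 2, 4], [3, 6], [5]].

So P = [[1, 2, 4], [3, 6], [5]].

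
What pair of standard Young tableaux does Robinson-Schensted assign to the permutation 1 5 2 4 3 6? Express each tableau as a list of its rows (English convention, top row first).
Insert each entry of the permutation into P by Schensted row insertion, recording in Q the position of each new cell.

Insert 1: appended to row 1. P = [[1]].
Insert 5: appended to row 1. P = [[1, 5]].
Insert 2: 2 bumps 5 from row 1; 5 starts row 2. P = [[1, 2], [5]].
Insert 4: appended to row 1. P = [[1, 2, 4], [5]].
Insert 3: 3 bumps 4 from row 1; 4 bumps 5 from row 2; 5 starts row 3. P = [[1, 2, 3], [4], [5]].
Insert 6: appended to row 1. P = [[1, 2, 3, 6], [4], [5]].

So P = [[1, 2, 3, 6], [4], [5]], Q = [[1, 2, 4, 6], [3], [5]].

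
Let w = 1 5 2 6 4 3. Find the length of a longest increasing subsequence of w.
3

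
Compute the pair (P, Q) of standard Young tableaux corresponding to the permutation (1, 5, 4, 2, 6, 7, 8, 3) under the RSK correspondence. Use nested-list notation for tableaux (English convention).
P = [[1, 2, 3, 7, 8], [4, 6], [5]], Q = [[1, 2, 5, 6, 7], [3, 8], [4]]

Insert each entry of the permutation into P by Schensted row insertion, recording in Q the position of each new cell.

Insert 1: appended to row 1. P = [[1]].
Insert 5: appended to row 1. P = [[1, 5]].
Insert 4: 4 bumps 5 from row 1; 5 starts row 2. P = [[1, 4], [5]].
Insert 2: 2 bumps 4 from row 1; 4 bumps 5 from row 2; 5 starts row 3. P = [[1, 2], [4], [5]].
Insert 6: appended to row 1. P = [[1, 2, 6], [4], [5]].
Insert 7: appended to row 1. P = [[1, 2, 6, 7], [4], [5]].
Insert 8: appended to row 1. P = [[1, 2, 6, 7, 8], [4], [5]].
Insert 3: 3 bumps 6 from row 1; 6 appends to row 2. P = [[1, 2, 3, 7, 8], [4, 6], [5]].

So P = [[1, 2, 3, 7, 8], [4, 6], [5]], Q = [[1, 2, 5, 6, 7], [3, 8], [4]].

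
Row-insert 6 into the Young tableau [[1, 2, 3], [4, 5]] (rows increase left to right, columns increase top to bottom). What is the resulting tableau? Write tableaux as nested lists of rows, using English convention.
6 is larger than every entry of row 1, so it is appended to row 1. The new tableau is [[1, 2, 3, 6], [4, 5]].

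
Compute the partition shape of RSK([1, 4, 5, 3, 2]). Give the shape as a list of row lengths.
[3, 1, 1]

Row-insert each entry into an empty tableau.

After inserting 1: P = [[1]].
After inserting 4: P = [[1, 4]].
After inserting 5: P = [[1, 4, 5]].
After inserting 3: P = [[1, 3, 5], [4]].
After inserting 2: P = [[1, 2, 5], [3], [4]].

The final insertion tableau P = [[1, 2, 5], [3], [4]] has shape [3, 1, 1].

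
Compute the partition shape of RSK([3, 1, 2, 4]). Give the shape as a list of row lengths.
[3, 1]

Row-insert each entry into an empty tableau.

After inserting 3: P = [[3]].
After inserting 1: P = [[1], [3]].
After inserting 2: P = [[1, 2], [3]].
After inserting 4: P = [[1, 2, 4], [3]].

The final insertion tableau P = [[1, 2, 4], [3]] has shape [3, 1].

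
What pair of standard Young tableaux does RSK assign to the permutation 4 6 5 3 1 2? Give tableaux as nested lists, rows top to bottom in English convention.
P = [[1, 2], [3, 5], [4], [6]], Q = [[1, 2], [3, 6], [4], [5]]

Insert each entry of the permutation into P by Schensted row insertion, recording in Q the position of each new cell.

Insert 4: appended to row 1. P = [[4]].
Insert 6: appended to row 1. P = [[4, 6]].
Insert 5: 5 bumps 6 from row 1; 6 starts row 2. P = [[4, 5], [6]].
Insert 3: 3 bumps 4 from row 1; 4 bumps 6 from row 2; 6 starts row 3. P = [[3, 5], [4], [6]].
Insert 1: 1 bumps 3 from row 1; 3 bumps 4 from row 2; 4 bumps 6 from row 3; 6 starts row 4. P = [[1, 5], [3], [4], [6]].
Insert 2: 2 bumps 5 from row 1; 5 appends to row 2. P = [[1, 2], [3, 5], [4], [6]].

So P = [[1, 2], [3, 5], [4], [6]], Q = [[1, 2], [3, 6], [4], [5]].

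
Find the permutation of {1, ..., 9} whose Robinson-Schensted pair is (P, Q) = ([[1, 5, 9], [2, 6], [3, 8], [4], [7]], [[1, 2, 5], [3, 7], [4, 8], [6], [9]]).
Reverse the RSK construction: for i from n down to 1, find the cell of Q containing i, remove the entry at that cell from P, and reverse-bump it up through P; the value ejected from row 1 is w(i).

Step i=9: Q has 9 at row 5, column 1; remove 7 from row 5 of P and reverse-bump: 7 enters row 4 and ejects 4; 4 enters row 3 and ejects 3; 3 enters row 2 and ejects 2; 2 enters row 1 and ejects 1. So w(9) = 1. P is now [[2, 5, 9], [3, 6], [4, 8], [7]].
Step i=8: Q has 8 at row 3, column 2; remove 8 from row 3 of P and reverse-bump: 8 enters row 2 and ejects 6; 6 enters row 1 and ejects 5. So w(8) = 5. P is now [[2, 6, 9], [3, 8], [4], [7]].
Step i=7: Q has 7 at row 2, column 2; remove 8 from row 2 of P and reverse-bump: 8 enters row 1 and ejects 6. So w(7) = 6. P is now [[2, 8, 9], [3], [4], [7]].
Step i=6: Q has 6 at row 4, column 1; remove 7 from row 4 of P and reverse-bump: 7 enters row 3 and ejects 4; 4 enters row 2 and ejects 3; 3 enters row 1 and ejects 2. So w(6) = 2. P is now [[3, 8, 9], [4], [7]].
Step i=5: Q has 5 at row 1, column 3; remove that cell from P, ejecting 9. So w(5) = 9. P is now [[3, 8], [4], [7]].
Step i=4: Q has 4 at row 3, column 1; remove 7 from row 3 of P and reverse-bump: 7 enters row 2 and ejects 4; 4 enters row 1 and ejects 3. So w(4) = 3. P is now [[4, 8], [7]].
Step i=3: Q has 3 at row 2, column 1; remove 7 from row 2 of P and reverse-bump: 7 enters row 1 and ejects 4. So w(3) = 4. P is now [[7, 8]].
Step i=2: Q has 2 at row 1, column 2; remove that cell from P, ejecting 8. So w(2) = 8. P is now [[7]].
Step i=1: Q has 1 at row 1, column 1; remove that cell from P, ejecting 7. So w(1) = 7. P is now [].

So w = 7 8 4 3 9 2 6 5 1.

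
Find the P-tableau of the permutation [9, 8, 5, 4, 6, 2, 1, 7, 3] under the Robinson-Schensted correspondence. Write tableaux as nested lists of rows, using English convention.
Insert 9: appended to row 1. P = [[9]].
Insert 8: 8 bumps 9 from row 1; 9 starts row 2. P = [[8], [9]].
Insert 5: 5 bumps 8 from row 1; 8 bumps 9 from row 2; 9 starts row 3. P = [[5], [8], [9]].
Insert 4: 4 bumps 5 from row 1; 5 bumps 8 from row 2; 8 bumps 9 from row 3; 9 starts row 4. P = [[4], [5], [8], [9]].
Insert 6: appended to row 1. P = [[4, 6], [5], [8], [9]].
Insert 2: 2 bumps 4 from row 1; 4 bumps 5 from row 2; 5 bumps 8 from row 3; 8 bumps 9 from row 4; 9 starts row 5. P = [[2, 6], [4], [5], [8], [9]].
Insert 1: 1 bumps 2 from row 1; 2 bumps 4 from row 2; 4 bumps 5 from row 3; 5 bumps 8 from row 4; 8 bumps 9 from row 5; 9 starts row 6. P = [[1, 6], [2], [4], [5], [8], [9]].
Insert 7: appended to row 1. P = [[1, 6, 7], [2], [4], [5], [8], [9]].
Insert 3: 3 bumps 6 from row 1; 6 appends to row 2. P = [[1, 3, 7], [2, 6], [4], [5], [8], [9]].

So P = [[1, 3, 7], [2, 6], [4], [5], [8], [9]].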